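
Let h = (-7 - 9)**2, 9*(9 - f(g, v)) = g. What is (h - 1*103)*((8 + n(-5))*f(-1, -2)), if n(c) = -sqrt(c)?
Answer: 11152 - 1394*I*sqrt(5) ≈ 11152.0 - 3117.1*I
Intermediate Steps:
f(g, v) = 9 - g/9
h = 256 (h = (-16)**2 = 256)
(h - 1*103)*((8 + n(-5))*f(-1, -2)) = (256 - 1*103)*((8 - sqrt(-5))*(9 - 1/9*(-1))) = (256 - 103)*((8 - I*sqrt(5))*(9 + 1/9)) = 153*((8 - I*sqrt(5))*(82/9)) = 153*(656/9 - 82*I*sqrt(5)/9) = 11152 - 1394*I*sqrt(5)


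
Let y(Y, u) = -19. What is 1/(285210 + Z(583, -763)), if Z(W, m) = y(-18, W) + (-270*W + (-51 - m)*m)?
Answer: -1/415475 ≈ -2.4069e-6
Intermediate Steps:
Z(W, m) = -19 - 270*W + m*(-51 - m) (Z(W, m) = -19 + (-270*W + (-51 - m)*m) = -19 + (-270*W + m*(-51 - m)) = -19 - 270*W + m*(-51 - m))
1/(285210 + Z(583, -763)) = 1/(285210 + (-19 - 1*(-763)² - 270*583 - 51*(-763))) = 1/(285210 + (-19 - 1*582169 - 157410 + 38913)) = 1/(285210 + (-19 - 582169 - 157410 + 38913)) = 1/(285210 - 700685) = 1/(-415475) = -1/415475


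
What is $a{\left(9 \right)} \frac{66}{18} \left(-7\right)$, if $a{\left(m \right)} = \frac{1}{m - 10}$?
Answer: $\frac{77}{3} \approx 25.667$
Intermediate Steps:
$a{\left(m \right)} = \frac{1}{-10 + m}$
$a{\left(9 \right)} \frac{66}{18} \left(-7\right) = \frac{66 \cdot \frac{1}{18}}{-10 + 9} \left(-7\right) = \frac{66 \cdot \frac{1}{18}}{-1} \left(-7\right) = \left(-1\right) \frac{11}{3} \left(-7\right) = \left(- \frac{11}{3}\right) \left(-7\right) = \frac{77}{3}$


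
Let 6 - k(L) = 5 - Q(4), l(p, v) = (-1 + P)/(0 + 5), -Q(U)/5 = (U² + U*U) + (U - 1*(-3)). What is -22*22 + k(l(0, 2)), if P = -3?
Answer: -678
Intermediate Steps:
Q(U) = -15 - 10*U² - 5*U (Q(U) = -5*((U² + U*U) + (U - 1*(-3))) = -5*((U² + U²) + (U + 3)) = -5*(2*U² + (3 + U)) = -5*(3 + U + 2*U²) = -15 - 10*U² - 5*U)
l(p, v) = -⅘ (l(p, v) = (-1 - 3)/(0 + 5) = -4/5 = -4*⅕ = -⅘)
k(L) = -194 (k(L) = 6 - (5 - (-15 - 10*4² - 5*4)) = 6 - (5 - (-15 - 10*16 - 20)) = 6 - (5 - (-15 - 160 - 20)) = 6 - (5 - 1*(-195)) = 6 - (5 + 195) = 6 - 1*200 = 6 - 200 = -194)
-22*22 + k(l(0, 2)) = -22*22 - 194 = -484 - 194 = -678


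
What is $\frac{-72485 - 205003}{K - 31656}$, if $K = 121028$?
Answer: $- \frac{69372}{22343} \approx -3.1049$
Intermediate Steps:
$\frac{-72485 - 205003}{K - 31656} = \frac{-72485 - 205003}{121028 - 31656} = - \frac{277488}{89372} = \left(-277488\right) \frac{1}{89372} = - \frac{69372}{22343}$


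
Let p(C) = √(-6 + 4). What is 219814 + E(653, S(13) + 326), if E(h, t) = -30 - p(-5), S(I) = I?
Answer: 219784 - I*√2 ≈ 2.1978e+5 - 1.4142*I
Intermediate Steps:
p(C) = I*√2 (p(C) = √(-2) = I*√2)
E(h, t) = -30 - I*√2
219814 + E(653, S(13) + 326) = 219814 + (-30 - I*√2) = 219784 - I*√2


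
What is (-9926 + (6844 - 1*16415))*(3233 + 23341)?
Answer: -518113278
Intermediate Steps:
(-9926 + (6844 - 1*16415))*(3233 + 23341) = (-9926 + (6844 - 16415))*26574 = (-9926 - 9571)*26574 = -19497*26574 = -518113278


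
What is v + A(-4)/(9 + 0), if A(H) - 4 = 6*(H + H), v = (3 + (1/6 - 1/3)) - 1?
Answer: -55/18 ≈ -3.0556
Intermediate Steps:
v = 11/6 (v = (3 + (1*(⅙) - 1*⅓)) - 1 = (3 + (⅙ - ⅓)) - 1 = (3 - ⅙) - 1 = 17/6 - 1 = 11/6 ≈ 1.8333)
A(H) = 4 + 12*H (A(H) = 4 + 6*(H + H) = 4 + 6*(2*H) = 4 + 12*H)
v + A(-4)/(9 + 0) = 11/6 + (4 + 12*(-4))/(9 + 0) = 11/6 + (4 - 48)/9 = 11/6 + (⅑)*(-44) = 11/6 - 44/9 = -55/18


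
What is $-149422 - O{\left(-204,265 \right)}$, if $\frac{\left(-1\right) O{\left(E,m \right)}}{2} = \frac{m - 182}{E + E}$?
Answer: $- \frac{30482171}{204} \approx -1.4942 \cdot 10^{5}$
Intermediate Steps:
$O{\left(E,m \right)} = - \frac{-182 + m}{E}$ ($O{\left(E,m \right)} = - 2 \frac{m - 182}{E + E} = - 2 \frac{-182 + m}{2 E} = - \frac{-182 + m}{E}$)
$-149422 - O{\left(-204,265 \right)} = -149422 - \frac{182 - 265}{-204} = -149422 - - \frac{182 - 265}{204} = -149422 - \left(- \frac{1}{204}\right) \left(-83\right) = -149422 - \frac{83}{204} = - \frac{30482171}{204}$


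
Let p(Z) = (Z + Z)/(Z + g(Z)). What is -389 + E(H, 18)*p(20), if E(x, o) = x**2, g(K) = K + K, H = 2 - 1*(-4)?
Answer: -365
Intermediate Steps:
H = 6 (H = 2 + 4 = 6)
g(K) = 2*K
p(Z) = 2/3 (p(Z) = (Z + Z)/(Z + 2*Z) = (2*Z)/((3*Z)) = (2*Z)*(1/(3*Z)) = 2/3)
-389 + E(H, 18)*p(20) = -389 + 6**2*(2/3) = -389 + 36*(2/3) = -389 + 24 = -365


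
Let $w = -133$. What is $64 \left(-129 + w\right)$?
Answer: $-16768$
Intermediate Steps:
$64 \left(-129 + w\right) = 64 \left(-129 - 133\right) = 64 \left(-262\right) = -16768$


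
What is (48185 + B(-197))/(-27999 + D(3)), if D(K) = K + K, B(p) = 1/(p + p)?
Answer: -2712127/1575606 ≈ -1.7213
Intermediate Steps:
B(p) = 1/(2*p)
D(K) = 2*K
(48185 + B(-197))/(-27999 + D(3)) = (48185 + (½)/(-197))/(-27999 + 2*3) = (48185 + (½)*(-1/197))/(-27999 + 6) = (48185 - 1/394)/(-27993) = (18984889/394)*(-1/27993) = -2712127/1575606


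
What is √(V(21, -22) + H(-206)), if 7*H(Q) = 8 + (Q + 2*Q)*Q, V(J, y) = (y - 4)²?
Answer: 12*√131 ≈ 137.35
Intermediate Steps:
V(J, y) = (-4 + y)²
H(Q) = 8/7 + 3*Q²/7 (H(Q) = (8 + (Q + 2*Q)*Q)/7 = (8 + (3*Q)*Q)/7 = (8 + 3*Q²)/7 = 8/7 + 3*Q²/7)
√(V(21, -22) + H(-206)) = √((-4 - 22)² + (8/7 + (3/7)*(-206)²)) = √((-26)² + (8/7 + (3/7)*42436)) = √(676 + (8/7 + 127308/7)) = √(676 + 18188) = √18864 = 12*√131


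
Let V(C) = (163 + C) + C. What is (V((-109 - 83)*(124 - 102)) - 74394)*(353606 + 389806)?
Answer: -61464560748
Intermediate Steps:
V(C) = 163 + 2*C
(V((-109 - 83)*(124 - 102)) - 74394)*(353606 + 389806) = ((163 + 2*((-109 - 83)*(124 - 102))) - 74394)*(353606 + 389806) = ((163 + 2*(-192*22)) - 74394)*743412 = ((163 + 2*(-4224)) - 74394)*743412 = ((163 - 8448) - 74394)*743412 = (-8285 - 74394)*743412 = -82679*743412 = -61464560748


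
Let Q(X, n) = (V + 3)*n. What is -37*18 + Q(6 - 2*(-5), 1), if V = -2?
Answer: -665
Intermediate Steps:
Q(X, n) = n (Q(X, n) = (-2 + 3)*n = 1*n = n)
-37*18 + Q(6 - 2*(-5), 1) = -37*18 + 1 = -666 + 1 = -665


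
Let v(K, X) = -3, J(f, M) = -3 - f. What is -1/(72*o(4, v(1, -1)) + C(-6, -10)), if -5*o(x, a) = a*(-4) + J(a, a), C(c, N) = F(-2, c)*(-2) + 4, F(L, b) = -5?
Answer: 5/794 ≈ 0.0062972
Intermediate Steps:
C(c, N) = 14 (C(c, N) = -5*(-2) + 4 = 10 + 4 = 14)
o(x, a) = ⅗ + a (o(x, a) = -(a*(-4) + (-3 - a))/5 = -(-4*a + (-3 - a))/5 = -(-3 - 5*a)/5 = ⅗ + a)
-1/(72*o(4, v(1, -1)) + C(-6, -10)) = -1/(72*(⅗ - 3) + 14) = -1/(72*(-12/5) + 14) = -1/(-864/5 + 14) = -1/(-794/5) = -1*(-5/794) = 5/794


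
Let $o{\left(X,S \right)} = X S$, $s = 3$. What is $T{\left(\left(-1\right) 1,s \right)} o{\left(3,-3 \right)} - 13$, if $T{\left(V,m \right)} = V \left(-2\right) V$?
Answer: $5$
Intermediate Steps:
$o{\left(X,S \right)} = S X$
$T{\left(V,m \right)} = - 2 V^{2}$ ($T{\left(V,m \right)} = - 2 V V = - 2 V^{2}$)
$T{\left(\left(-1\right) 1,s \right)} o{\left(3,-3 \right)} - 13 = - 2 \left(\left(-1\right) 1\right)^{2} \left(\left(-3\right) 3\right) - 13 = - 2 \left(-1\right)^{2} \left(-9\right) - 13 = \left(-2\right) 1 \left(-9\right) - 13 = \left(-2\right) \left(-9\right) - 13 = 18 - 13 = 5$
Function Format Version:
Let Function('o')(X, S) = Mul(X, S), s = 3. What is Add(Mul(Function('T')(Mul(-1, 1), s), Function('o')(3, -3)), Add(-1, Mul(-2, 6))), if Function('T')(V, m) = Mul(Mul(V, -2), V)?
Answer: 5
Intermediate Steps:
Function('o')(X, S) = Mul(S, X)
Function('T')(V, m) = Mul(-2, Pow(V, 2)) (Function('T')(V, m) = Mul(Mul(-2, V), V) = Mul(-2, Pow(V, 2)))
Add(Mul(Function('T')(Mul(-1, 1), s), Function('o')(3, -3)), Add(-1, Mul(-2, 6))) = Add(Mul(Mul(-2, Pow(Mul(-1, 1), 2)), Mul(-3, 3)), Add(-1, Mul(-2, 6))) = Add(Mul(Mul(-2, Pow(-1, 2)), -9), Add(-1, -12)) = Add(Mul(Mul(-2, 1), -9), -13) = Add(Mul(-2, -9), -13) = Add(18, -13) = 5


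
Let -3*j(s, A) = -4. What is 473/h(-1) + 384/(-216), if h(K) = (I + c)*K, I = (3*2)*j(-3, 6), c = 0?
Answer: -4385/72 ≈ -60.903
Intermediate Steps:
j(s, A) = 4/3 (j(s, A) = -1/3*(-4) = 4/3)
I = 8 (I = (3*2)*(4/3) = 6*(4/3) = 8)
h(K) = 8*K (h(K) = (8 + 0)*K = 8*K)
473/h(-1) + 384/(-216) = 473/((8*(-1))) + 384/(-216) = 473/(-8) + 384*(-1/216) = 473*(-1/8) - 16/9 = -473/8 - 16/9 = -4385/72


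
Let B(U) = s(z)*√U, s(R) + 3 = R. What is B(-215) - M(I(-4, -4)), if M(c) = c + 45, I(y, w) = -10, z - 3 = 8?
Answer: -35 + 8*I*√215 ≈ -35.0 + 117.3*I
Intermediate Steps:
z = 11 (z = 3 + 8 = 11)
s(R) = -3 + R
B(U) = 8*√U (B(U) = (-3 + 11)*√U = 8*√U)
M(c) = 45 + c
B(-215) - M(I(-4, -4)) = 8*√(-215) - (45 - 10) = 8*(I*√215) - 1*35 = 8*I*√215 - 35 = -35 + 8*I*√215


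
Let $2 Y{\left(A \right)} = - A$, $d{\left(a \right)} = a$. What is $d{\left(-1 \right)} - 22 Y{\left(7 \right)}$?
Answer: $76$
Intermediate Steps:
$Y{\left(A \right)} = - \frac{A}{2}$ ($Y{\left(A \right)} = \frac{\left(-1\right) A}{2} = - \frac{A}{2}$)
$d{\left(-1 \right)} - 22 Y{\left(7 \right)} = -1 - 22 \left(\left(- \frac{1}{2}\right) 7\right) = -1 - -77 = -1 + 77 = 76$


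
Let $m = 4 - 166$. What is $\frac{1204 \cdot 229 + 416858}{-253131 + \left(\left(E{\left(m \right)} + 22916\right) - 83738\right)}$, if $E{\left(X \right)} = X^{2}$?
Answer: $- \frac{230858}{95903} \approx -2.4072$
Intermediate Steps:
$m = -162$ ($m = 4 - 166 = -162$)
$\frac{1204 \cdot 229 + 416858}{-253131 + \left(\left(E{\left(m \right)} + 22916\right) - 83738\right)} = \frac{1204 \cdot 229 + 416858}{-253131 - \left(60822 - 26244\right)} = \frac{275716 + 416858}{-253131 + \left(\left(26244 + 22916\right) - 83738\right)} = \frac{692574}{-253131 + \left(49160 - 83738\right)} = \frac{692574}{-253131 - 34578} = \frac{692574}{-287709} = 692574 \left(- \frac{1}{287709}\right) = - \frac{230858}{95903}$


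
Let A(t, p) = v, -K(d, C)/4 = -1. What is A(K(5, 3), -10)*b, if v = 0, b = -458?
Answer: 0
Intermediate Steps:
K(d, C) = 4 (K(d, C) = -4*(-1) = 4)
A(t, p) = 0
A(K(5, 3), -10)*b = 0*(-458) = 0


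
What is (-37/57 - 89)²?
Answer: 26112100/3249 ≈ 8037.0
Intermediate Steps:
(-37/57 - 89)² = (-5110/57)² = 26112100/3249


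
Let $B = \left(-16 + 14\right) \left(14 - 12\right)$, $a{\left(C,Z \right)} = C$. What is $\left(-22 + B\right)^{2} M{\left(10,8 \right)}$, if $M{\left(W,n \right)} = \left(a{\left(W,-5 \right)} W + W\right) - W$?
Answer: $67600$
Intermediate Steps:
$B = -4$ ($B = \left(-2\right) 2 = -4$)
$M{\left(W,n \right)} = W^{2}$ ($M{\left(W,n \right)} = \left(W W + W\right) - W = \left(W^{2} + W\right) - W = \left(W + W^{2}\right) - W = W^{2}$)
$\left(-22 + B\right)^{2} M{\left(10,8 \right)} = \left(-22 - 4\right)^{2} \cdot 10^{2} = \left(-26\right)^{2} \cdot 100 = 676 \cdot 100 = 67600$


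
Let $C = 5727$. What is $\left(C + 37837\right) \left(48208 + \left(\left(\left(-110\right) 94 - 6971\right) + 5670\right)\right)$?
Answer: $1593004788$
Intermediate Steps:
$\left(C + 37837\right) \left(48208 + \left(\left(\left(-110\right) 94 - 6971\right) + 5670\right)\right) = \left(5727 + 37837\right) \left(48208 + \left(\left(\left(-110\right) 94 - 6971\right) + 5670\right)\right) = 43564 \left(48208 + \left(\left(-10340 - 6971\right) + 5670\right)\right) = 43564 \left(48208 + \left(-17311 + 5670\right)\right) = 43564 \left(48208 - 11641\right) = 43564 \cdot 36567 = 1593004788$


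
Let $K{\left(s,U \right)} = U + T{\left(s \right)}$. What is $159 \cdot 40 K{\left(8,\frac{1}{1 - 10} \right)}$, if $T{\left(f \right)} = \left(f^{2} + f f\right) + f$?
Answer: $\frac{2592760}{3} \approx 8.6425 \cdot 10^{5}$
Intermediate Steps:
$T{\left(f \right)} = f + 2 f^{2}$ ($T{\left(f \right)} = \left(f^{2} + f^{2}\right) + f = 2 f^{2} + f = f + 2 f^{2}$)
$K{\left(s,U \right)} = U + s \left(1 + 2 s\right)$
$159 \cdot 40 K{\left(8,\frac{1}{1 - 10} \right)} = 159 \cdot 40 \left(\frac{1}{1 - 10} + 8 \left(1 + 2 \cdot 8\right)\right) = 6360 \left(\frac{1}{-9} + 8 \left(1 + 16\right)\right) = 6360 \left(- \frac{1}{9} + 8 \cdot 17\right) = 6360 \left(- \frac{1}{9} + 136\right) = 6360 \cdot \frac{1223}{9} = \frac{2592760}{3}$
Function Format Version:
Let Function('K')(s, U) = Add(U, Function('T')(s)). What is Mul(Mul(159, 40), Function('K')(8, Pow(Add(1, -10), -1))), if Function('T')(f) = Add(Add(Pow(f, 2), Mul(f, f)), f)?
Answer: Rational(2592760, 3) ≈ 8.6425e+5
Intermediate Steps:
Function('T')(f) = Add(f, Mul(2, Pow(f, 2))) (Function('T')(f) = Add(Add(Pow(f, 2), Pow(f, 2)), f) = Add(Mul(2, Pow(f, 2)), f) = Add(f, Mul(2, Pow(f, 2))))
Function('K')(s, U) = Add(U, Mul(s, Add(1, Mul(2, s))))
Mul(Mul(159, 40), Function('K')(8, Pow(Add(1, -10), -1))) = Mul(Mul(159, 40), Add(Pow(Add(1, -10), -1), Mul(8, Add(1, Mul(2, 8))))) = Mul(6360, Add(Pow(-9, -1), Mul(8, Add(1, 16)))) = Mul(6360, Add(Rational(-1, 9), Mul(8, 17))) = Mul(6360, Add(Rational(-1, 9), 136)) = Mul(6360, Rational(1223, 9)) = Rational(2592760, 3)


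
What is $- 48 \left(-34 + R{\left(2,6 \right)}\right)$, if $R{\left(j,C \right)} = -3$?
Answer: $1776$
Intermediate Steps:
$- 48 \left(-34 + R{\left(2,6 \right)}\right) = - 48 \left(-34 - 3\right) = \left(-48\right) \left(-37\right) = 1776$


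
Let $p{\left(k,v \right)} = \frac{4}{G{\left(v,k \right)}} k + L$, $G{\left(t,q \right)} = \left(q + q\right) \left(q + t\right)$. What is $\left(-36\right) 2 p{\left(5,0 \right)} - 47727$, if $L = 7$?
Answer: $- \frac{241299}{5} \approx -48260.0$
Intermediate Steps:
$G{\left(t,q \right)} = 2 q \left(q + t\right)$
$p{\left(k,v \right)} = 7 + \frac{2}{k + v}$ ($p{\left(k,v \right)} = \frac{4}{2 k \left(k + v\right)} k + 7 = 4 \frac{1}{2 k \left(k + v\right)} k + 7 = \frac{2}{k \left(k + v\right)} k + 7 = \frac{2}{k + v} + 7 = 7 + \frac{2}{k + v}$)
$\left(-36\right) 2 p{\left(5,0 \right)} - 47727 = \left(-36\right) 2 \frac{2 + 7 \cdot 5 + 7 \cdot 0}{5 + 0} - 47727 = - 72 \frac{2 + 35 + 0}{5} - 47727 = - 72 \cdot \frac{1}{5} \cdot 37 - 47727 = \left(-72\right) \frac{37}{5} - 47727 = - \frac{2664}{5} - 47727 = - \frac{241299}{5}$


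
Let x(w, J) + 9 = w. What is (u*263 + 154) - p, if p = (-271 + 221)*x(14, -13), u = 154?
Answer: 40906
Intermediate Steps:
x(w, J) = -9 + w
p = -250 (p = (-271 + 221)*(-9 + 14) = -50*5 = -250)
(u*263 + 154) - p = (154*263 + 154) - 1*(-250) = (40502 + 154) + 250 = 40656 + 250 = 40906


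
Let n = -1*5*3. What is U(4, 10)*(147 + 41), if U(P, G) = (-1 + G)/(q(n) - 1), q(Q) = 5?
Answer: 423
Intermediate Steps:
n = -15 (n = -5*3 = -15)
U(P, G) = -1/4 + G/4 (U(P, G) = (-1 + G)/(5 - 1) = (-1 + G)/4 = (-1 + G)*(1/4) = -1/4 + G/4)
U(4, 10)*(147 + 41) = (-1/4 + (1/4)*10)*(147 + 41) = (-1/4 + 5/2)*188 = (9/4)*188 = 423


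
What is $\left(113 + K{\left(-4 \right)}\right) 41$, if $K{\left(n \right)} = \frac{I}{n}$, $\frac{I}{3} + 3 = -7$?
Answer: $\frac{9881}{2} \approx 4940.5$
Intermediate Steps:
$I = -30$ ($I = -9 + 3 \left(-7\right) = -9 - 21 = -30$)
$K{\left(n \right)} = - \frac{30}{n}$
$\left(113 + K{\left(-4 \right)}\right) 41 = \left(113 - \frac{30}{-4}\right) 41 = \left(113 - - \frac{15}{2}\right) 41 = \left(113 + \frac{15}{2}\right) 41 = \frac{241}{2} \cdot 41 = \frac{9881}{2}$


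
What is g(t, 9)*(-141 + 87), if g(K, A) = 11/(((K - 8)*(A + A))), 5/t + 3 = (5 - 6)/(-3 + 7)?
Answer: 429/124 ≈ 3.4597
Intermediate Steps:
t = -20/13 (t = 5/(-3 + (5 - 6)/(-3 + 7)) = 5/(-3 - 1/4) = 5/(-3 - 1*¼) = 5/(-3 - ¼) = 5/(-13/4) = 5*(-4/13) = -20/13 ≈ -1.5385)
g(K, A) = 11/(2*A*(-8 + K)) (g(K, A) = 11/(((-8 + K)*(2*A))) = 11/((2*A*(-8 + K))) = 11*(1/(2*A*(-8 + K))) = 11/(2*A*(-8 + K)))
g(t, 9)*(-141 + 87) = ((11/2)/(9*(-8 - 20/13)))*(-141 + 87) = ((11/2)*(⅑)/(-124/13))*(-54) = ((11/2)*(⅑)*(-13/124))*(-54) = -143/2232*(-54) = 429/124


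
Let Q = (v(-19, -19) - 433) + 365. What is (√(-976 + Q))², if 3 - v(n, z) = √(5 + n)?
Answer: -1041 - I*√14 ≈ -1041.0 - 3.7417*I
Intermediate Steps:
v(n, z) = 3 - √(5 + n)
Q = -65 - I*√14 (Q = ((3 - √(5 - 19)) - 433) + 365 = ((3 - √(-14)) - 433) + 365 = ((3 - I*√14) - 433) + 365 = (-430 - I*√14) + 365 = -65 - I*√14 ≈ -65.0 - 3.7417*I)
(√(-976 + Q))² = (√(-976 + (-65 - I*√14)))² = (√(-1041 - I*√14))² = -1041 - I*√14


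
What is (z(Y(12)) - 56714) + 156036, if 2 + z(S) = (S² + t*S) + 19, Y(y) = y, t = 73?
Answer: 100359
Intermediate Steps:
z(S) = 17 + S² + 73*S (z(S) = -2 + ((S² + 73*S) + 19) = -2 + (19 + S² + 73*S) = 17 + S² + 73*S)
(z(Y(12)) - 56714) + 156036 = ((17 + 12² + 73*12) - 56714) + 156036 = ((17 + 144 + 876) - 56714) + 156036 = (1037 - 56714) + 156036 = -55677 + 156036 = 100359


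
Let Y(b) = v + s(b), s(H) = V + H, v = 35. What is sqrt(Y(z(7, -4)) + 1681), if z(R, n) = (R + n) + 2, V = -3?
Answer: sqrt(1718) ≈ 41.449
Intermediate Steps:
s(H) = -3 + H
z(R, n) = 2 + R + n
Y(b) = 32 + b (Y(b) = 35 + (-3 + b) = 32 + b)
sqrt(Y(z(7, -4)) + 1681) = sqrt((32 + (2 + 7 - 4)) + 1681) = sqrt((32 + 5) + 1681) = sqrt(37 + 1681) = sqrt(1718)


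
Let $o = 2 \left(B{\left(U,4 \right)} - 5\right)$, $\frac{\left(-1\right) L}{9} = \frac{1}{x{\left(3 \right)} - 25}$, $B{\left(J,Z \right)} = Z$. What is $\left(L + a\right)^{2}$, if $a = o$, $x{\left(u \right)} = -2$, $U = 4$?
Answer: $\frac{25}{9} \approx 2.7778$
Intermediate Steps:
$L = \frac{1}{3}$ ($L = - \frac{9}{-2 - 25} = - \frac{9}{-27} = \left(-9\right) \left(- \frac{1}{27}\right) = \frac{1}{3} \approx 0.33333$)
$o = -2$ ($o = 2 \left(4 - 5\right) = 2 \left(-1\right) = -2$)
$a = -2$
$\left(L + a\right)^{2} = \left(\frac{1}{3} - 2\right)^{2} = \left(- \frac{5}{3}\right)^{2} = \frac{25}{9}$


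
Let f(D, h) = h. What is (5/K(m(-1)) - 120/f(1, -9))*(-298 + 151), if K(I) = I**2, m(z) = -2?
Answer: -8575/4 ≈ -2143.8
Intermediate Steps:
(5/K(m(-1)) - 120/f(1, -9))*(-298 + 151) = (5/((-2)**2) - 120/(-9))*(-298 + 151) = (5/4 - 120*(-1/9))*(-147) = (5*(1/4) + 40/3)*(-147) = (5/4 + 40/3)*(-147) = (175/12)*(-147) = -8575/4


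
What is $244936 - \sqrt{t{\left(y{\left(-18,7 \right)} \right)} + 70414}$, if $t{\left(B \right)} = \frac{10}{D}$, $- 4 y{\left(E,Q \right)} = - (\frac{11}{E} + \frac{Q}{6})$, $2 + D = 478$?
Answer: $244936 - \frac{\sqrt{3988531806}}{238} \approx 2.4467 \cdot 10^{5}$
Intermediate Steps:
$D = 476$ ($D = -2 + 478 = 476$)
$y{\left(E,Q \right)} = \frac{Q}{24} + \frac{11}{4 E}$ ($y{\left(E,Q \right)} = - \frac{\left(-1\right) \left(\frac{11}{E} + \frac{Q}{6}\right)}{4} = - \frac{- \frac{11}{E} - \frac{Q}{6}}{4} = \frac{Q}{24} + \frac{11}{4 E}$)
$t{\left(B \right)} = \frac{5}{238}$ ($t{\left(B \right)} = \frac{10}{476} = 10 \cdot \frac{1}{476} = \frac{5}{238}$)
$244936 - \sqrt{t{\left(y{\left(-18,7 \right)} \right)} + 70414} = 244936 - \sqrt{\frac{5}{238} + 70414} = 244936 - \sqrt{\frac{16758537}{238}} = 244936 - \frac{\sqrt{3988531806}}{238}$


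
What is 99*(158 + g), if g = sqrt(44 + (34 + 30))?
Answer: 15642 + 594*sqrt(3) ≈ 16671.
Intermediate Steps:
g = 6*sqrt(3) (g = sqrt(44 + 64) = sqrt(108) = 6*sqrt(3) ≈ 10.392)
99*(158 + g) = 99*(158 + 6*sqrt(3)) = 15642 + 594*sqrt(3)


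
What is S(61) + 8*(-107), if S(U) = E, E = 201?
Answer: -655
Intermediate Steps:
S(U) = 201
S(61) + 8*(-107) = 201 + 8*(-107) = 201 - 856 = -655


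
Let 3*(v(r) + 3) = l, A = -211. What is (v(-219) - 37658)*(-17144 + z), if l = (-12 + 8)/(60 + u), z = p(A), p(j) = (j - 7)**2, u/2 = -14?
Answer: -6864854675/6 ≈ -1.1441e+9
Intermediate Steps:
u = -28 (u = 2*(-14) = -28)
p(j) = (-7 + j)**2
z = 47524 (z = (-7 - 211)**2 = (-218)**2 = 47524)
l = -1/8 (l = (-12 + 8)/(60 - 28) = -4/32 = -4*1/32 = -1/8 ≈ -0.12500)
v(r) = -73/24 (v(r) = -3 + (1/3)*(-1/8) = -3 - 1/24 = -73/24)
(v(-219) - 37658)*(-17144 + z) = (-73/24 - 37658)*(-17144 + 47524) = -903865/24*30380 = -6864854675/6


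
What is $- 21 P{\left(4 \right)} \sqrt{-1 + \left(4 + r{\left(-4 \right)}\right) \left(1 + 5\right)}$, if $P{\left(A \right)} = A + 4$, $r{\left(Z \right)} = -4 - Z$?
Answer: $- 168 \sqrt{23} \approx -805.7$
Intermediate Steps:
$P{\left(A \right)} = 4 + A$
$- 21 P{\left(4 \right)} \sqrt{-1 + \left(4 + r{\left(-4 \right)}\right) \left(1 + 5\right)} = - 21 \left(4 + 4\right) \sqrt{-1 + \left(4 - 0\right) \left(1 + 5\right)} = \left(-21\right) 8 \sqrt{-1 + \left(4 + \left(-4 + 4\right)\right) 6} = - 168 \sqrt{-1 + \left(4 + 0\right) 6} = - 168 \sqrt{-1 + 4 \cdot 6} = - 168 \sqrt{-1 + 24} = - 168 \sqrt{23}$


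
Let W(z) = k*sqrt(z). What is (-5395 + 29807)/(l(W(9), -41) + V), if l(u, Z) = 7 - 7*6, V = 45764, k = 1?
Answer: 24412/45729 ≈ 0.53384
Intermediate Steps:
W(z) = sqrt(z) (W(z) = 1*sqrt(z) = sqrt(z))
l(u, Z) = -35 (l(u, Z) = 7 - 42 = -35)
(-5395 + 29807)/(l(W(9), -41) + V) = (-5395 + 29807)/(-35 + 45764) = 24412/45729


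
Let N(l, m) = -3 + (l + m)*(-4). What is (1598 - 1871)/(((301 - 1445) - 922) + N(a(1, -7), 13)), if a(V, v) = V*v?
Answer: 3/23 ≈ 0.13043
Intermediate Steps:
N(l, m) = -3 - 4*l - 4*m (N(l, m) = -3 + (-4*l - 4*m) = -3 - 4*l - 4*m)
(1598 - 1871)/(((301 - 1445) - 922) + N(a(1, -7), 13)) = (1598 - 1871)/(((301 - 1445) - 922) + (-3 - 4*(-7) - 4*13)) = -273/((-1144 - 922) + (-3 - 4*(-7) - 52)) = -273/(-2066 + (-3 + 28 - 52)) = -273/(-2066 - 27) = -273/(-2093) = -273*(-1/2093) = 3/23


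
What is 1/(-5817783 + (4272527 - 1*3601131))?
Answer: -1/5146387 ≈ -1.9431e-7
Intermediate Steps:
1/(-5817783 + (4272527 - 1*3601131)) = 1/(-5817783 + (4272527 - 3601131)) = 1/(-5817783 + 671396) = 1/(-5146387) = -1/5146387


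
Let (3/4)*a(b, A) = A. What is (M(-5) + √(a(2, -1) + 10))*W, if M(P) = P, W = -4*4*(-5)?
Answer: -400 + 80*√78/3 ≈ -164.49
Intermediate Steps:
a(b, A) = 4*A/3
W = 80 (W = -16*(-5) = 80)
(M(-5) + √(a(2, -1) + 10))*W = (-5 + √((4/3)*(-1) + 10))*80 = (-5 + √(-4/3 + 10))*80 = (-5 + √(26/3))*80 = (-5 + √78/3)*80 = -400 + 80*√78/3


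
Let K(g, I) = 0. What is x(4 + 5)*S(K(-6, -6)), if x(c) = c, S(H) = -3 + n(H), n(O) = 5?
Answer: 18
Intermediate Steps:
S(H) = 2 (S(H) = -3 + 5 = 2)
x(4 + 5)*S(K(-6, -6)) = (4 + 5)*2 = 9*2 = 18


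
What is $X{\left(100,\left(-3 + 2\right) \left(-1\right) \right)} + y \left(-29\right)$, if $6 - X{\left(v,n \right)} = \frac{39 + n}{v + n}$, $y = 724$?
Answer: $- \frac{2120030}{101} \approx -20990.0$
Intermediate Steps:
$X{\left(v,n \right)} = 6 - \frac{39 + n}{n + v}$ ($X{\left(v,n \right)} = 6 - \frac{39 + n}{v + n} = 6 - \frac{39 + n}{n + v}$)
$X{\left(100,\left(-3 + 2\right) \left(-1\right) \right)} + y \left(-29\right) = \frac{-39 + 5 \left(-3 + 2\right) \left(-1\right) + 6 \cdot 100}{\left(-3 + 2\right) \left(-1\right) + 100} + 724 \left(-29\right) = \frac{-39 + 5 \left(\left(-1\right) \left(-1\right)\right) + 600}{\left(-1\right) \left(-1\right) + 100} - 20996 = \frac{-39 + 5 \cdot 1 + 600}{1 + 100} - 20996 = \frac{-39 + 5 + 600}{101} - 20996 = \frac{1}{101} \cdot 566 - 20996 = \frac{566}{101} - 20996 = - \frac{2120030}{101}$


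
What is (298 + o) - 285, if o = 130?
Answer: 143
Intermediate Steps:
(298 + o) - 285 = (298 + 130) - 285 = 428 - 285 = 143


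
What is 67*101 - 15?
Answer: 6752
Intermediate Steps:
67*101 - 15 = 6767 - 15 = 6752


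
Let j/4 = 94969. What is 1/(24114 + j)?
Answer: 1/403990 ≈ 2.4753e-6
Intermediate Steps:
j = 379876 (j = 4*94969 = 379876)
1/(24114 + j) = 1/(24114 + 379876) = 1/403990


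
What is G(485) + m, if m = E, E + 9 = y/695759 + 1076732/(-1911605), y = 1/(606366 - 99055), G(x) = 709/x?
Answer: -106045769030033462947/13089799662675749713 ≈ -8.1014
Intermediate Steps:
y = 1/507311 ≈ 1.9712e-6
E = -6452637468424204068/674731941375038645 (E = -9 + ((1/507311)/695759 + 1076732/(-1911605)) = -9 + ((1/507311)*(1/695759) + 1076732*(-1/1911605)) = -9 + (1/352966194049 - 1076732/1911605) = -9 - 380049996048856263/674731941375038645 = -6452637468424204068/674731941375038645 ≈ -9.5633)
m = -6452637468424204068/674731941375038645 ≈ -9.5633
G(485) + m = 709/485 - 6452637468424204068/674731941375038645 = -106045769030033462947/13089799662675749713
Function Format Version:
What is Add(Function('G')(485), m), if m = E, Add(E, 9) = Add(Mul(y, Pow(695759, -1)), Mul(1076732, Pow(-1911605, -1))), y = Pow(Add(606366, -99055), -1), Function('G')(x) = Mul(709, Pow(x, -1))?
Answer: Rational(-106045769030033462947, 13089799662675749713) ≈ -8.1014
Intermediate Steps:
y = Rational(1, 507311) (y = Pow(507311, -1) = Rational(1, 507311) ≈ 1.9712e-6)
E = Rational(-6452637468424204068, 674731941375038645) (E = Add(-9, Add(Mul(Rational(1, 507311), Pow(695759, -1)), Mul(1076732, Pow(-1911605, -1)))) = Add(-9, Add(Mul(Rational(1, 507311), Rational(1, 695759)), Mul(1076732, Rational(-1, 1911605)))) = Add(-9, Add(Rational(1, 352966194049), Rational(-1076732, 1911605))) = Add(-9, Rational(-380049996048856263, 674731941375038645)) = Rational(-6452637468424204068, 674731941375038645) ≈ -9.5633)
m = Rational(-6452637468424204068, 674731941375038645) ≈ -9.5633
Add(Function('G')(485), m) = Add(Mul(709, Pow(485, -1)), Rational(-6452637468424204068, 674731941375038645)) = Add(Mul(709, Rational(1, 485)), Rational(-6452637468424204068, 674731941375038645)) = Add(Rational(709, 485), Rational(-6452637468424204068, 674731941375038645)) = Rational(-106045769030033462947, 13089799662675749713)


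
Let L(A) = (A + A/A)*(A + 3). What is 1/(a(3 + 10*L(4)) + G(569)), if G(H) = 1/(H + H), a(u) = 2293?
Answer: 1138/2609435 ≈ 0.00043611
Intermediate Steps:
L(A) = (1 + A)*(3 + A) (L(A) = (A + 1)*(3 + A) = (1 + A)*(3 + A))
G(H) = 1/(2*H)
1/(a(3 + 10*L(4)) + G(569)) = 1/(2293 + (½)/569) = 1/(2293 + (½)*(1/569)) = 1/(2293 + 1/1138) = 1/(2609435/1138) = 1138/2609435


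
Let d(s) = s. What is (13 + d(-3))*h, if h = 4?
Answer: 40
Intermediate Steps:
(13 + d(-3))*h = (13 - 3)*4 = 10*4 = 40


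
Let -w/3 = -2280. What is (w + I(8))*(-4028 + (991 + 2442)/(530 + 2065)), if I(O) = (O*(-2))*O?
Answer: -70135211624/2595 ≈ -2.7027e+7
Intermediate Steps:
w = 6840 (w = -3*(-2280) = 6840)
I(O) = -2*O² (I(O) = (-2*O)*O = -2*O²)
(w + I(8))*(-4028 + (991 + 2442)/(530 + 2065)) = (6840 - 2*8²)*(-4028 + (991 + 2442)/(530 + 2065)) = (6840 - 2*64)*(-4028 + 3433/2595) = (6840 - 128)*(-4028 + 3433*(1/2595)) = 6712*(-4028 + 3433/2595) = 6712*(-10449227/2595) = -70135211624/2595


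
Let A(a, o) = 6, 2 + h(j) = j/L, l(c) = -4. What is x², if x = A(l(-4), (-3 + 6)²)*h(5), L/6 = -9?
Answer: 12769/81 ≈ 157.64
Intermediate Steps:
L = -54 (L = 6*(-9) = -54)
h(j) = -2 - j/54 (h(j) = -2 + j/(-54) = -2 - j/54)
x = -113/9 (x = 6*(-2 - 1/54*5) = 6*(-2 - 5/54) = 6*(-113/54) = -113/9 ≈ -12.556)
x² = (-113/9)² = 12769/81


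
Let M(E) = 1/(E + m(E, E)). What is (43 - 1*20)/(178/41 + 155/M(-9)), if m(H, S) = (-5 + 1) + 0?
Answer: -943/82437 ≈ -0.011439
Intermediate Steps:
m(H, S) = -4 (m(H, S) = -4 + 0 = -4)
M(E) = 1/(-4 + E) (M(E) = 1/(E - 4) = 1/(-4 + E))
(43 - 1*20)/(178/41 + 155/M(-9)) = (43 - 1*20)/(178/41 + 155/(1/(-4 - 9))) = (43 - 20)/(178*(1/41) + 155/(1/(-13))) = 23/(178/41 + 155/(-1/13)) = 23/(178/41 + 155*(-13)) = 23/(178/41 - 2015) = 23/(-82437/41) = 23*(-41/82437) = -943/82437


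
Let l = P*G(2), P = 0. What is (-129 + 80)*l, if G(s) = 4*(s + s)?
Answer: 0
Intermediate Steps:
G(s) = 8*s (G(s) = 4*(2*s) = 8*s)
l = 0 (l = 0*(8*2) = 0*16 = 0)
(-129 + 80)*l = (-129 + 80)*0 = -49*0 = 0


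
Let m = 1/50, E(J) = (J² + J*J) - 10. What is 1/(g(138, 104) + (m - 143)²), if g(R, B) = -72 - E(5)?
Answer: 2500/50828201 ≈ 4.9185e-5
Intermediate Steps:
E(J) = -10 + 2*J² (E(J) = (J² + J²) - 10 = 2*J² - 10 = -10 + 2*J²)
m = 1/50 ≈ 0.020000
g(R, B) = -112 (g(R, B) = -72 - (-10 + 2*5²) = -72 - (-10 + 2*25) = -72 - (-10 + 50) = -72 - 1*40 = -72 - 40 = -112)
1/(g(138, 104) + (m - 143)²) = 1/(-112 + (1/50 - 143)²) = 1/(-112 + (-7149/50)²) = 1/(-112 + 51108201/2500) = 1/(50828201/2500) = 2500/50828201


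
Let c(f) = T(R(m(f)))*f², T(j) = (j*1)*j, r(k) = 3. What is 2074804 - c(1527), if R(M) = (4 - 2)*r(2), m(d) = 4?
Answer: -81867440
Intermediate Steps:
R(M) = 6 (R(M) = (4 - 2)*3 = 2*3 = 6)
T(j) = j² (T(j) = j*j = j²)
c(f) = 36*f² (c(f) = 6²*f² = 36*f²)
2074804 - c(1527) = 2074804 - 36*1527² = 2074804 - 36*2331729 = 2074804 - 1*83942244 = 2074804 - 83942244 = -81867440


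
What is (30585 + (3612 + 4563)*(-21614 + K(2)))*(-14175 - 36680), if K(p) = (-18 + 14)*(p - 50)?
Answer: 8904418846575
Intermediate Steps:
K(p) = 200 - 4*p (K(p) = -4*(-50 + p) = 200 - 4*p)
(30585 + (3612 + 4563)*(-21614 + K(2)))*(-14175 - 36680) = (30585 + (3612 + 4563)*(-21614 + (200 - 4*2)))*(-14175 - 36680) = (30585 + 8175*(-21614 + (200 - 8)))*(-50855) = (30585 + 8175*(-21614 + 192))*(-50855) = (30585 + 8175*(-21422))*(-50855) = (30585 - 175124850)*(-50855) = -175094265*(-50855) = 8904418846575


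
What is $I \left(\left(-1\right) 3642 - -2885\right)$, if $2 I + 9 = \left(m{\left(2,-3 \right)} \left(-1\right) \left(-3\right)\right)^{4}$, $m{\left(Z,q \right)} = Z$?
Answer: $- \frac{974259}{2} \approx -4.8713 \cdot 10^{5}$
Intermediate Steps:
$I = \frac{1287}{2}$ ($I = - \frac{9}{2} + \frac{\left(2 \left(-1\right) \left(-3\right)\right)^{4}}{2} = - \frac{9}{2} + \frac{\left(\left(-2\right) \left(-3\right)\right)^{4}}{2} = - \frac{9}{2} + \frac{6^{4}}{2} = - \frac{9}{2} + \frac{1}{2} \cdot 1296 = - \frac{9}{2} + 648 = \frac{1287}{2} \approx 643.5$)
$I \left(\left(-1\right) 3642 - -2885\right) = \frac{1287 \left(\left(-1\right) 3642 - -2885\right)}{2} = \frac{1287 \left(-3642 + 2885\right)}{2} = \frac{1287}{2} \left(-757\right) = - \frac{974259}{2}$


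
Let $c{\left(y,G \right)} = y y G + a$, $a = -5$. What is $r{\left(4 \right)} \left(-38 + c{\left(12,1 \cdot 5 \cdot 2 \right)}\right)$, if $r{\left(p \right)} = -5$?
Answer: $-6985$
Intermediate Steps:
$c{\left(y,G \right)} = -5 + G y^{2}$ ($c{\left(y,G \right)} = y y G - 5 = y^{2} G - 5 = G y^{2} - 5 = -5 + G y^{2}$)
$r{\left(4 \right)} \left(-38 + c{\left(12,1 \cdot 5 \cdot 2 \right)}\right) = - 5 \left(-38 - \left(5 - 1 \cdot 5 \cdot 2 \cdot 12^{2}\right)\right) = - 5 \left(-38 - \left(5 - 5 \cdot 2 \cdot 144\right)\right) = - 5 \left(-38 + \left(-5 + 10 \cdot 144\right)\right) = - 5 \left(-38 + \left(-5 + 1440\right)\right) = - 5 \left(-38 + 1435\right) = \left(-5\right) 1397 = -6985$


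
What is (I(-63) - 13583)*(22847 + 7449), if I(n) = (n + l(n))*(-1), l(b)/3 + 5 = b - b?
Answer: -409147480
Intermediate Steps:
l(b) = -15 (l(b) = -15 + 3*(b - b) = -15 + 3*0 = -15 + 0 = -15)
I(n) = 15 - n (I(n) = (n - 15)*(-1) = (-15 + n)*(-1) = 15 - n)
(I(-63) - 13583)*(22847 + 7449) = ((15 - 1*(-63)) - 13583)*(22847 + 7449) = ((15 + 63) - 13583)*30296 = (78 - 13583)*30296 = -13505*30296 = -409147480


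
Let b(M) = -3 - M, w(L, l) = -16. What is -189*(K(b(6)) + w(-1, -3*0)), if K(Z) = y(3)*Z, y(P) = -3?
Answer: -2079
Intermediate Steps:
K(Z) = -3*Z
-189*(K(b(6)) + w(-1, -3*0)) = -189*(-3*(-3 - 1*6) - 16) = -189*(-3*(-3 - 6) - 16) = -189*(-3*(-9) - 16) = -189*(27 - 16) = -189*11 = -2079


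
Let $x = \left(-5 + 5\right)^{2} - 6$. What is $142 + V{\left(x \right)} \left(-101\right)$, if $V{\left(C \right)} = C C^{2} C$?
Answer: $-130754$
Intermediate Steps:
$x = -6$ ($x = 0^{2} - 6 = 0 - 6 = -6$)
$V{\left(C \right)} = C^{4}$ ($V{\left(C \right)} = C^{3} C = C^{4}$)
$142 + V{\left(x \right)} \left(-101\right) = 142 + \left(-6\right)^{4} \left(-101\right) = 142 + 1296 \left(-101\right) = 142 - 130896 = -130754$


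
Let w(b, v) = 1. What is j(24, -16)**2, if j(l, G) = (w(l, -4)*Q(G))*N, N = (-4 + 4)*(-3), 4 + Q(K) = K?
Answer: 0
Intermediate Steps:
Q(K) = -4 + K
N = 0 (N = 0*(-3) = 0)
j(l, G) = 0 (j(l, G) = (1*(-4 + G))*0 = (-4 + G)*0 = 0)
j(24, -16)**2 = 0**2 = 0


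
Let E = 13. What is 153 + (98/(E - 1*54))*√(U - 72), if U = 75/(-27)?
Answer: 153 - 98*I*√673/123 ≈ 153.0 - 20.669*I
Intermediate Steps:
U = -25/9 (U = 75*(-1/27) = -25/9 ≈ -2.7778)
153 + (98/(E - 1*54))*√(U - 72) = 153 + (98/(13 - 1*54))*√(-25/9 - 72) = 153 + (98/(13 - 54))*√(-673/9) = 153 + (98/(-41))*(I*√673/3) = 153 + (98*(-1/41))*(I*√673/3) = 153 - 98*I*√673/123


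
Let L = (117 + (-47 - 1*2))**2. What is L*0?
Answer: 0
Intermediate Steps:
L = 4624 (L = (117 + (-47 - 2))**2 = (117 - 49)**2 = 68**2 = 4624)
L*0 = 4624*0 = 0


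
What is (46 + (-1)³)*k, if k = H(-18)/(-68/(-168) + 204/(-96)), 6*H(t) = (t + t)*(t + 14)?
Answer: -181440/289 ≈ -627.82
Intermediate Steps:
H(t) = t*(14 + t)/3 (H(t) = ((t + t)*(t + 14))/6 = ((2*t)*(14 + t))/6 = (2*t*(14 + t))/6 = t*(14 + t)/3)
k = -4032/289 (k = ((⅓)*(-18)*(14 - 18))/(-68/(-168) + 204/(-96)) = ((⅓)*(-18)*(-4))/(-68*(-1/168) + 204*(-1/96)) = 24/(17/42 - 17/8) = 24/(-289/168) = 24*(-168/289) = -4032/289 ≈ -13.952)
(46 + (-1)³)*k = (46 + (-1)³)*(-4032/289) = (46 - 1)*(-4032/289) = 45*(-4032/289) = -181440/289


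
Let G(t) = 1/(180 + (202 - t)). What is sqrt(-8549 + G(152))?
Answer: I*sqrt(452241870)/230 ≈ 92.461*I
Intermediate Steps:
G(t) = 1/(382 - t)
sqrt(-8549 + G(152)) = sqrt(-8549 - 1/(-382 + 152)) = sqrt(-8549 - 1/(-230)) = sqrt(-8549 - 1*(-1/230)) = sqrt(-8549 + 1/230) = sqrt(-1966269/230) = I*sqrt(452241870)/230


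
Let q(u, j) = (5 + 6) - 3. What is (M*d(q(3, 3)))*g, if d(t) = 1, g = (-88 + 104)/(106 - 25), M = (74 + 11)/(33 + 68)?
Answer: 1360/8181 ≈ 0.16624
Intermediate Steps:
q(u, j) = 8 (q(u, j) = 11 - 3 = 8)
M = 85/101 ≈ 0.84158
g = 16/81 ≈ 0.19753
(M*d(q(3, 3)))*g = ((85/101)*1)*(16/81) = (85/101)*(16/81) = 1360/8181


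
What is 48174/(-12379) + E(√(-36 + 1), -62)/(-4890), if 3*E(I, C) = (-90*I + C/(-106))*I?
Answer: -8285627/2017777 - 31*I*√35/777510 ≈ -4.1063 - 0.00023588*I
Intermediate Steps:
E(I, C) = I*(-90*I - C/106)/3 (E(I, C) = ((-90*I + C/(-106))*I)/3 = ((-90*I - C/106)*I)/3 = (I*(-90*I - C/106))/3 = I*(-90*I - C/106)/3)
48174/(-12379) + E(√(-36 + 1), -62)/(-4890) = 48174/(-12379) - √(-36 + 1)*(-62 + 9540*√(-36 + 1))/318/(-4890) = 48174*(-1/12379) - √(-35)*(-62 + 9540*√(-35))/318*(-1/4890) = -48174/12379 - I*√35*(-62 + 9540*(I*√35))/318*(-1/4890) = -48174/12379 - I*√35*(-62 + 9540*I*√35)/318*(-1/4890) = -48174/12379 + I*√35*(-62 + 9540*I*√35)/1555020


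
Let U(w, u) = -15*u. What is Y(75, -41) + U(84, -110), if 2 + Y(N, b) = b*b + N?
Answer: 3404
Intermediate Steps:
Y(N, b) = -2 + N + b**2 (Y(N, b) = -2 + (b*b + N) = -2 + (b**2 + N) = -2 + (N + b**2) = -2 + N + b**2)
Y(75, -41) + U(84, -110) = (-2 + 75 + (-41)**2) - 15*(-110) = (-2 + 75 + 1681) + 1650 = 1754 + 1650 = 3404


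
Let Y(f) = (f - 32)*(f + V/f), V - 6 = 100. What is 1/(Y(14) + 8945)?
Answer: 7/59897 ≈ 0.00011687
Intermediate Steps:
V = 106 (V = 6 + 100 = 106)
Y(f) = (-32 + f)*(f + 106/f) (Y(f) = (f - 32)*(f + 106/f) = (-32 + f)*(f + 106/f))
1/(Y(14) + 8945) = 1/((106 + 14² - 3392/14 - 32*14) + 8945) = 1/((106 + 196 - 3392*1/14 - 448) + 8945) = 1/((106 + 196 - 1696/7 - 448) + 8945) = 1/(-2718/7 + 8945) = 1/(59897/7) = 7/59897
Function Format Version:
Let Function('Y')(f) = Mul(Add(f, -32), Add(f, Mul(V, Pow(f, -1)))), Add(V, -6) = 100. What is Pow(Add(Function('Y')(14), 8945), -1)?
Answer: Rational(7, 59897) ≈ 0.00011687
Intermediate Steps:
V = 106 (V = Add(6, 100) = 106)
Function('Y')(f) = Mul(Add(-32, f), Add(f, Mul(106, Pow(f, -1)))) (Function('Y')(f) = Mul(Add(f, -32), Add(f, Mul(106, Pow(f, -1)))) = Mul(Add(-32, f), Add(f, Mul(106, Pow(f, -1)))))
Pow(Add(Function('Y')(14), 8945), -1) = Pow(Add(Add(106, Pow(14, 2), Mul(-3392, Pow(14, -1)), Mul(-32, 14)), 8945), -1) = Pow(Add(Add(106, 196, Mul(-3392, Rational(1, 14)), -448), 8945), -1) = Pow(Add(Add(106, 196, Rational(-1696, 7), -448), 8945), -1) = Pow(Add(Rational(-2718, 7), 8945), -1) = Pow(Rational(59897, 7), -1) = Rational(7, 59897)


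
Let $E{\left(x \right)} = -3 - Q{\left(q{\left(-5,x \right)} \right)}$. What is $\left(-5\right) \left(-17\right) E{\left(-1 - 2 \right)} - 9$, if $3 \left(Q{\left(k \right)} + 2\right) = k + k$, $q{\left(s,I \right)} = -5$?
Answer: $\frac{568}{3} \approx 189.33$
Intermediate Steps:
$Q{\left(k \right)} = -2 + \frac{2 k}{3}$ ($Q{\left(k \right)} = -2 + \frac{k + k}{3} = -2 + \frac{2 k}{3}$)
$E{\left(x \right)} = \frac{7}{3}$ ($E{\left(x \right)} = -3 - \left(-2 + \frac{2}{3} \left(-5\right)\right) = -3 - \left(-2 - \frac{10}{3}\right) = -3 - - \frac{16}{3} = -3 + \frac{16}{3} = \frac{7}{3}$)
$\left(-5\right) \left(-17\right) E{\left(-1 - 2 \right)} - 9 = \left(-5\right) \left(-17\right) \frac{7}{3} - 9 = 85 \cdot \frac{7}{3} - 9 = \frac{595}{3} - 9 = \frac{568}{3}$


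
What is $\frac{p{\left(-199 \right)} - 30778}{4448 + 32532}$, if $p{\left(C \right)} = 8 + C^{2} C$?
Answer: $- \frac{7911369}{36980} \approx -213.94$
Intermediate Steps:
$p{\left(C \right)} = 8 + C^{3}$
$\frac{p{\left(-199 \right)} - 30778}{4448 + 32532} = \frac{\left(8 + \left(-199\right)^{3}\right) - 30778}{4448 + 32532} = \frac{\left(8 - 7880599\right) - 30778}{36980} = \left(-7880591 - 30778\right) \frac{1}{36980} = \left(-7911369\right) \frac{1}{36980} = - \frac{7911369}{36980}$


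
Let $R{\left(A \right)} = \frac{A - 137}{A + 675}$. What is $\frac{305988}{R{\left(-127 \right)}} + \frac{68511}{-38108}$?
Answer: $- \frac{266250908029}{419188} \approx -6.3516 \cdot 10^{5}$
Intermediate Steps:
$R{\left(A \right)} = \frac{-137 + A}{675 + A}$
$\frac{305988}{R{\left(-127 \right)}} + \frac{68511}{-38108} = \frac{305988}{\frac{1}{675 - 127} \left(-137 - 127\right)} + \frac{68511}{-38108} = \frac{305988}{\frac{1}{548} \left(-264\right)} + 68511 \left(- \frac{1}{38108}\right) = \frac{305988}{\frac{1}{548} \left(-264\right)} - \frac{68511}{38108} = \frac{305988}{- \frac{66}{137}} - \frac{68511}{38108} = 305988 \left(- \frac{137}{66}\right) - \frac{68511}{38108} = - \frac{6986726}{11} - \frac{68511}{38108} = - \frac{266250908029}{419188}$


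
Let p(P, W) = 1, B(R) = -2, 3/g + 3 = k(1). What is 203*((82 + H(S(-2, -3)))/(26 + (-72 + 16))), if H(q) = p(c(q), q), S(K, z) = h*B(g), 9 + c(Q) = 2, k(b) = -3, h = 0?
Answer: -16849/30 ≈ -561.63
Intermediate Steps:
g = -1/2 (g = 3/(-3 - 3) = 3/(-6) = 3*(-1/6) = -1/2 ≈ -0.50000)
c(Q) = -7 (c(Q) = -9 + 2 = -7)
S(K, z) = 0 (S(K, z) = 0*(-2) = 0)
H(q) = 1
203*((82 + H(S(-2, -3)))/(26 + (-72 + 16))) = 203*((82 + 1)/(26 + (-72 + 16))) = 203*(83/(26 - 56)) = 203*(83/(-30)) = 203*(83*(-1/30)) = 203*(-83/30) = -16849/30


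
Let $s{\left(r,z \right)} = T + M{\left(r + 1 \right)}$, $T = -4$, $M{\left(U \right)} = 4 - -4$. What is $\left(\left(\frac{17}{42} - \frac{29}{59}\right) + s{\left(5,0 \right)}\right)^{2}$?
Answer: $\frac{94031809}{6140484} \approx 15.313$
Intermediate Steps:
$M{\left(U \right)} = 8$ ($M{\left(U \right)} = 4 + 4 = 8$)
$s{\left(r,z \right)} = 4$ ($s{\left(r,z \right)} = -4 + 8 = 4$)
$\left(\left(\frac{17}{42} - \frac{29}{59}\right) + s{\left(5,0 \right)}\right)^{2} = \left(\left(\frac{17}{42} - \frac{29}{59}\right) + 4\right)^{2} = \left(- \frac{215}{2478} + 4\right)^{2} = \left(\frac{9697}{2478}\right)^{2} = \frac{94031809}{6140484}$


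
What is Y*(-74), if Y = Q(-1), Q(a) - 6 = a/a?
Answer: -518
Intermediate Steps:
Q(a) = 7 (Q(a) = 6 + a/a = 6 + 1 = 7)
Y = 7
Y*(-74) = 7*(-74) = -518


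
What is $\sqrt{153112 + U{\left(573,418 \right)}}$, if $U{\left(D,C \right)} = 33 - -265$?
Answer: $23 \sqrt{290} \approx 391.68$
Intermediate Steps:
$U{\left(D,C \right)} = 298$ ($U{\left(D,C \right)} = 33 + 265 = 298$)
$\sqrt{153112 + U{\left(573,418 \right)}} = \sqrt{153112 + 298} = \sqrt{153410} = 23 \sqrt{290}$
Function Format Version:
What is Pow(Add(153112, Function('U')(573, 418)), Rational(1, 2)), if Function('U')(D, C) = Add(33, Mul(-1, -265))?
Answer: Mul(23, Pow(290, Rational(1, 2))) ≈ 391.68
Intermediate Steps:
Function('U')(D, C) = 298 (Function('U')(D, C) = Add(33, 265) = 298)
Pow(Add(153112, Function('U')(573, 418)), Rational(1, 2)) = Pow(Add(153112, 298), Rational(1, 2)) = Pow(153410, Rational(1, 2)) = Mul(23, Pow(290, Rational(1, 2)))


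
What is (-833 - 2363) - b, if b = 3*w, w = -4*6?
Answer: -3124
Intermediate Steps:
w = -24
b = -72 (b = 3*(-24) = -72)
(-833 - 2363) - b = (-833 - 2363) - 1*(-72) = -3196 + 72 = -3124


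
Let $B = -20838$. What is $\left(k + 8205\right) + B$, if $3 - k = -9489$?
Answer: $-3141$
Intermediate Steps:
$k = 9492$ ($k = 3 - -9489 = 3 + 9489 = 9492$)
$\left(k + 8205\right) + B = \left(9492 + 8205\right) - 20838 = 17697 - 20838 = -3141$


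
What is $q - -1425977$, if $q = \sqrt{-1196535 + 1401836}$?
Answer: $1425977 + \sqrt{205301} \approx 1.4264 \cdot 10^{6}$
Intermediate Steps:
$q = \sqrt{205301} \approx 453.1$
$q - -1425977 = \sqrt{205301} - -1425977 = \sqrt{205301} + 1425977 = 1425977 + \sqrt{205301}$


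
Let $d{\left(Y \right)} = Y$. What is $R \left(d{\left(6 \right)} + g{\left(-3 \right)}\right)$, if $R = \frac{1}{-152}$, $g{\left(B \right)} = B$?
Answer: $- \frac{3}{152} \approx -0.019737$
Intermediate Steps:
$R = - \frac{1}{152} \approx -0.0065789$
$R \left(d{\left(6 \right)} + g{\left(-3 \right)}\right) = - \frac{6 - 3}{152} = \left(- \frac{1}{152}\right) 3 = - \frac{3}{152}$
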